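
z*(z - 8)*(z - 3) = z^3 - 11*z^2 + 24*z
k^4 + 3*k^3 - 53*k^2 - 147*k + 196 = (k - 7)*(k - 1)*(k + 4)*(k + 7)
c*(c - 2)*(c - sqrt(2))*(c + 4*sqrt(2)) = c^4 - 2*c^3 + 3*sqrt(2)*c^3 - 6*sqrt(2)*c^2 - 8*c^2 + 16*c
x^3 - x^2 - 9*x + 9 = (x - 3)*(x - 1)*(x + 3)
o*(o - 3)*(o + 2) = o^3 - o^2 - 6*o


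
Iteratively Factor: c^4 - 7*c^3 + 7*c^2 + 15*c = (c - 5)*(c^3 - 2*c^2 - 3*c) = (c - 5)*(c + 1)*(c^2 - 3*c) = (c - 5)*(c - 3)*(c + 1)*(c)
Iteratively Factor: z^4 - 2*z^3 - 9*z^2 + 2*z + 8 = (z - 1)*(z^3 - z^2 - 10*z - 8) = (z - 1)*(z + 1)*(z^2 - 2*z - 8) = (z - 4)*(z - 1)*(z + 1)*(z + 2)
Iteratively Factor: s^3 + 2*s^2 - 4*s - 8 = (s + 2)*(s^2 - 4) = (s - 2)*(s + 2)*(s + 2)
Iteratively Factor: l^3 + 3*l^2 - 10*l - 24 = (l + 2)*(l^2 + l - 12) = (l - 3)*(l + 2)*(l + 4)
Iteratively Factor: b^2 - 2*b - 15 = (b + 3)*(b - 5)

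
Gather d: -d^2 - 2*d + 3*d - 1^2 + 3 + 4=-d^2 + d + 6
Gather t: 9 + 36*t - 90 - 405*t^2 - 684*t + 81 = -405*t^2 - 648*t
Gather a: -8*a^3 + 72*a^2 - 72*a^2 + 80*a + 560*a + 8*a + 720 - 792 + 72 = -8*a^3 + 648*a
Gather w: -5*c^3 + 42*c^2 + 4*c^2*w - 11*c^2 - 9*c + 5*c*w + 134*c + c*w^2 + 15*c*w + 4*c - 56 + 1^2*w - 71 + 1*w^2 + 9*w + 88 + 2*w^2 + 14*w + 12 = -5*c^3 + 31*c^2 + 129*c + w^2*(c + 3) + w*(4*c^2 + 20*c + 24) - 27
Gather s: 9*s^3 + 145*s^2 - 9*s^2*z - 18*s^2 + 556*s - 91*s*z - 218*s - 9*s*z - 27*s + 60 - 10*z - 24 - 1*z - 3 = 9*s^3 + s^2*(127 - 9*z) + s*(311 - 100*z) - 11*z + 33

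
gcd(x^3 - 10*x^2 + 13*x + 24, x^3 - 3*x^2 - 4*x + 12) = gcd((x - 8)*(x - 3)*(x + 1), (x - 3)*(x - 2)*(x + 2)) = x - 3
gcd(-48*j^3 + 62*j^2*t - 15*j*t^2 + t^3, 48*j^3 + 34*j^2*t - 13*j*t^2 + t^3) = 48*j^2 - 14*j*t + t^2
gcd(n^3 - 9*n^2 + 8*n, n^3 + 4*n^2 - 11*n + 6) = n - 1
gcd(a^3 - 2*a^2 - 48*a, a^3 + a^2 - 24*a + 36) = a + 6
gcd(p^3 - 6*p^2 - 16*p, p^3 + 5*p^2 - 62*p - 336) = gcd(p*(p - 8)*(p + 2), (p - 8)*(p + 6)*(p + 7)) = p - 8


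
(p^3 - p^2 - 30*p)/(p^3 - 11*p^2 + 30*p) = (p + 5)/(p - 5)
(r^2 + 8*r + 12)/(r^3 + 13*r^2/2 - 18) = 2/(2*r - 3)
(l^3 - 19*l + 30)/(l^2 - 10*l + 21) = (l^2 + 3*l - 10)/(l - 7)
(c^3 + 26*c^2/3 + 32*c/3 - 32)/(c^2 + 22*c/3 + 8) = (3*c^2 + 8*c - 16)/(3*c + 4)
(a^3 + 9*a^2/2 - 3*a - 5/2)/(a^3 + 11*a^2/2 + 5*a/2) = (a - 1)/a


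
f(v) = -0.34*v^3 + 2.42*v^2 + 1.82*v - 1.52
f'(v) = -1.02*v^2 + 4.84*v + 1.82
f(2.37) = 11.86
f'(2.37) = 7.56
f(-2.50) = 14.37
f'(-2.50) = -16.66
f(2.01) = 9.15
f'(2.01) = 7.43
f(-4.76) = 81.32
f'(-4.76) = -44.33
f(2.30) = 11.33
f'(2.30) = 7.56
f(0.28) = -0.83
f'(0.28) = 3.10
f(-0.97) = -0.70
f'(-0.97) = -3.83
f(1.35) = 4.51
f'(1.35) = 6.50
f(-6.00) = 148.12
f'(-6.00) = -63.94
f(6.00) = 23.08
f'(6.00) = -5.86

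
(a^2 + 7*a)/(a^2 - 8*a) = (a + 7)/(a - 8)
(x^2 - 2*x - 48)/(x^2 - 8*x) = (x + 6)/x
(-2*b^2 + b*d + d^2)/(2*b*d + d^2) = (-b + d)/d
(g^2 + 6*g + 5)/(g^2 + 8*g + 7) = (g + 5)/(g + 7)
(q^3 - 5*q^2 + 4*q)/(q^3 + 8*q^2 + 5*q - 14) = q*(q - 4)/(q^2 + 9*q + 14)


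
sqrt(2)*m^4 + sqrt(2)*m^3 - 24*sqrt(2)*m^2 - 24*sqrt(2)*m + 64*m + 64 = (m - 2*sqrt(2))^2*(m + 4*sqrt(2))*(sqrt(2)*m + sqrt(2))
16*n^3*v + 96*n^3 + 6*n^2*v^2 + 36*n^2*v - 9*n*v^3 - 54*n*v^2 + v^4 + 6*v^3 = (-8*n + v)*(-2*n + v)*(n + v)*(v + 6)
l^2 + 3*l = l*(l + 3)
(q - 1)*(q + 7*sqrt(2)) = q^2 - q + 7*sqrt(2)*q - 7*sqrt(2)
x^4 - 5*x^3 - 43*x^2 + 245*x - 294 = (x - 7)*(x - 3)*(x - 2)*(x + 7)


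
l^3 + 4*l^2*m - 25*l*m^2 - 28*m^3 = (l - 4*m)*(l + m)*(l + 7*m)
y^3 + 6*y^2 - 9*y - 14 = (y - 2)*(y + 1)*(y + 7)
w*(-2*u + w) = -2*u*w + w^2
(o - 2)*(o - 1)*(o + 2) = o^3 - o^2 - 4*o + 4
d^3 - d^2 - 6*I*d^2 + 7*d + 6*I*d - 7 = (d - 1)*(d - 7*I)*(d + I)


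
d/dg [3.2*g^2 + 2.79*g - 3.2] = 6.4*g + 2.79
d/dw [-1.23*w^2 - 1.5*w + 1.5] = -2.46*w - 1.5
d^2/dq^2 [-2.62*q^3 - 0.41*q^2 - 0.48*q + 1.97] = -15.72*q - 0.82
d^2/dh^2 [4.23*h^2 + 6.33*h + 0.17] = 8.46000000000000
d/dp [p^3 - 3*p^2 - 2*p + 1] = 3*p^2 - 6*p - 2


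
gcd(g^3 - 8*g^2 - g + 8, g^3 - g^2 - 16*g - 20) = 1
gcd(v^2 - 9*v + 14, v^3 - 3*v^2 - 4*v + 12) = v - 2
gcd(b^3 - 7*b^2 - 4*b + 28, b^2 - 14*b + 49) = b - 7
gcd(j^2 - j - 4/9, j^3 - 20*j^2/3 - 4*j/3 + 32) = 1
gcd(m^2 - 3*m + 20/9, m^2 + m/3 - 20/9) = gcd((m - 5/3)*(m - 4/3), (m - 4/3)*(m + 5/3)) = m - 4/3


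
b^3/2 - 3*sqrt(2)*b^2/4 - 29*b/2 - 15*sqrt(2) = (b/2 + sqrt(2))*(b - 5*sqrt(2))*(b + 3*sqrt(2)/2)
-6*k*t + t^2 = t*(-6*k + t)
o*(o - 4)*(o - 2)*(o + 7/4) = o^4 - 17*o^3/4 - 5*o^2/2 + 14*o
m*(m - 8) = m^2 - 8*m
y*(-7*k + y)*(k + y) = -7*k^2*y - 6*k*y^2 + y^3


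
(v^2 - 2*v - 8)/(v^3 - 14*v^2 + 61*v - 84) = (v + 2)/(v^2 - 10*v + 21)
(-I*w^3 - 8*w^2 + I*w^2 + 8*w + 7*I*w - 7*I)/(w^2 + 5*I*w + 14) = (-I*w^3 + w^2*(-8 + I) + w*(8 + 7*I) - 7*I)/(w^2 + 5*I*w + 14)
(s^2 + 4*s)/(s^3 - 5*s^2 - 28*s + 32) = s/(s^2 - 9*s + 8)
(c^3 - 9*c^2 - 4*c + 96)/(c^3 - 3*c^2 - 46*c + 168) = (c^2 - 5*c - 24)/(c^2 + c - 42)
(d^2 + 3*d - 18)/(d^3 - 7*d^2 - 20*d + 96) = (d + 6)/(d^2 - 4*d - 32)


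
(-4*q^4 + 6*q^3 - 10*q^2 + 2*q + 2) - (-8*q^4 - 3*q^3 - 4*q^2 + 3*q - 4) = 4*q^4 + 9*q^3 - 6*q^2 - q + 6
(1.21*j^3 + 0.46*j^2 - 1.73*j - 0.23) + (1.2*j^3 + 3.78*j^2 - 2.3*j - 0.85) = 2.41*j^3 + 4.24*j^2 - 4.03*j - 1.08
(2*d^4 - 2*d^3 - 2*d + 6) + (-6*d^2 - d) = 2*d^4 - 2*d^3 - 6*d^2 - 3*d + 6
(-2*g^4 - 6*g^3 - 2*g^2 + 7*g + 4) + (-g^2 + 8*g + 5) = -2*g^4 - 6*g^3 - 3*g^2 + 15*g + 9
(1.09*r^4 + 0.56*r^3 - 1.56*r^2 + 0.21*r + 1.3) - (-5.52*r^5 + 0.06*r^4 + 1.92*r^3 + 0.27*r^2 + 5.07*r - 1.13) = 5.52*r^5 + 1.03*r^4 - 1.36*r^3 - 1.83*r^2 - 4.86*r + 2.43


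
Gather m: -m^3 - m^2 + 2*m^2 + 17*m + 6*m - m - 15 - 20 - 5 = -m^3 + m^2 + 22*m - 40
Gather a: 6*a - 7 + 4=6*a - 3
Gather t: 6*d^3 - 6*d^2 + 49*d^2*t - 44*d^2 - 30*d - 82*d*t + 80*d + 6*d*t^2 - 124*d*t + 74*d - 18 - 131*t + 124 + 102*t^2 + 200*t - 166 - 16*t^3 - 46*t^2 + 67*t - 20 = 6*d^3 - 50*d^2 + 124*d - 16*t^3 + t^2*(6*d + 56) + t*(49*d^2 - 206*d + 136) - 80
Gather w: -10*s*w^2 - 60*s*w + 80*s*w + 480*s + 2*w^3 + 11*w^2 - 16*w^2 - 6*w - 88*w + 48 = 480*s + 2*w^3 + w^2*(-10*s - 5) + w*(20*s - 94) + 48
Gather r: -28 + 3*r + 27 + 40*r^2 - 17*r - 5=40*r^2 - 14*r - 6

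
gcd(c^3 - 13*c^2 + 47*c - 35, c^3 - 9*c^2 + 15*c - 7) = c^2 - 8*c + 7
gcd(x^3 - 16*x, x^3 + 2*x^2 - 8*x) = x^2 + 4*x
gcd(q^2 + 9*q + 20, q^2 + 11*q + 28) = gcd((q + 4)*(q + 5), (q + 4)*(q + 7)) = q + 4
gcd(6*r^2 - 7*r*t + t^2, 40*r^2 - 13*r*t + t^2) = 1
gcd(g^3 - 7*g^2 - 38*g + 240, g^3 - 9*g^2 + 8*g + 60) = g - 5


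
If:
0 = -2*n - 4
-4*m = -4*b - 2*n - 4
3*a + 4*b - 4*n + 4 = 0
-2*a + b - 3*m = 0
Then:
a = 12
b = -12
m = -12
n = -2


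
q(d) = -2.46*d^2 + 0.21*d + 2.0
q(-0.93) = -0.32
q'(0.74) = -3.43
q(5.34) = -67.03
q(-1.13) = -1.38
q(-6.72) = -110.50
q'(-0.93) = 4.79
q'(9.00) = -44.07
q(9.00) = -195.37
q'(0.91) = -4.27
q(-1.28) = -2.30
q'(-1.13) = 5.77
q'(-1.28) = 6.51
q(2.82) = -16.97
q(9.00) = -195.37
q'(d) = 0.21 - 4.92*d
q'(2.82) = -13.66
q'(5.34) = -26.06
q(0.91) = 0.15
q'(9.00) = -44.07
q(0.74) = 0.81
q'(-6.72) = 33.27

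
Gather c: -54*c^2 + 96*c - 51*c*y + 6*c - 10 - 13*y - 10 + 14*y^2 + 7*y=-54*c^2 + c*(102 - 51*y) + 14*y^2 - 6*y - 20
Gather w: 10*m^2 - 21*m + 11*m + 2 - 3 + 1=10*m^2 - 10*m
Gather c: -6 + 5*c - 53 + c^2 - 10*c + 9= c^2 - 5*c - 50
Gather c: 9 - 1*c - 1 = 8 - c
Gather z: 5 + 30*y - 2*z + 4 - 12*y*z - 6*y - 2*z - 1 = 24*y + z*(-12*y - 4) + 8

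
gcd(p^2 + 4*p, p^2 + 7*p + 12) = p + 4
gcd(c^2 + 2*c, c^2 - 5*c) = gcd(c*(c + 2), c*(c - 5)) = c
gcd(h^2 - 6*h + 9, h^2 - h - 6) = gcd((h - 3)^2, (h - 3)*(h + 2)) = h - 3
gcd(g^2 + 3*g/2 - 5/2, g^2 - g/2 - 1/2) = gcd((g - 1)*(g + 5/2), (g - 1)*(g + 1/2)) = g - 1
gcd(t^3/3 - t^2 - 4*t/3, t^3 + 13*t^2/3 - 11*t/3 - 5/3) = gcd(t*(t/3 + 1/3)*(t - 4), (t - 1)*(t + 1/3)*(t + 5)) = 1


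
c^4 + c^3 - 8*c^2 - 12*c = c*(c - 3)*(c + 2)^2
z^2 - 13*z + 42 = (z - 7)*(z - 6)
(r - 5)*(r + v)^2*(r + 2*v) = r^4 + 4*r^3*v - 5*r^3 + 5*r^2*v^2 - 20*r^2*v + 2*r*v^3 - 25*r*v^2 - 10*v^3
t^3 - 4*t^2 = t^2*(t - 4)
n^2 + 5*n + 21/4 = (n + 3/2)*(n + 7/2)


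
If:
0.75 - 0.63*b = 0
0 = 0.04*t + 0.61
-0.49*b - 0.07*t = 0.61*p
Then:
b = 1.19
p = 0.79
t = -15.25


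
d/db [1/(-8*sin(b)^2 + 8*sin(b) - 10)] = 2*(sin(2*b) - cos(b))/(-4*sin(b) - 2*cos(2*b) + 7)^2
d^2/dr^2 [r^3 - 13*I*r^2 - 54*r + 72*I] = 6*r - 26*I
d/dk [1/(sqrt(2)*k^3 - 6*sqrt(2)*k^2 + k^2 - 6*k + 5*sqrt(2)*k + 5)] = (-3*sqrt(2)*k^2 - 2*k + 12*sqrt(2)*k - 5*sqrt(2) + 6)/(sqrt(2)*k^3 - 6*sqrt(2)*k^2 + k^2 - 6*k + 5*sqrt(2)*k + 5)^2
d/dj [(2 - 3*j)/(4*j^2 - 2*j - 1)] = (12*j^2 - 16*j + 7)/(16*j^4 - 16*j^3 - 4*j^2 + 4*j + 1)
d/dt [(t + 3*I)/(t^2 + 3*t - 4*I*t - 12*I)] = (t^2 + 3*t - 4*I*t - (t + 3*I)*(2*t + 3 - 4*I) - 12*I)/(t^2 + 3*t - 4*I*t - 12*I)^2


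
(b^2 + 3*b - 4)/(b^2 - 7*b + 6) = (b + 4)/(b - 6)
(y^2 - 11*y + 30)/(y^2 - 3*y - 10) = (y - 6)/(y + 2)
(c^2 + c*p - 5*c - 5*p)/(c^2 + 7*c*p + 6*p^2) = (c - 5)/(c + 6*p)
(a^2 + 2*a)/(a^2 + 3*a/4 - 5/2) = 4*a/(4*a - 5)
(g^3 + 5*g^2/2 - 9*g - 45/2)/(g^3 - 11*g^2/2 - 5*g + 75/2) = (g + 3)/(g - 5)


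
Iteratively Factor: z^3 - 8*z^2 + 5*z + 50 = (z - 5)*(z^2 - 3*z - 10) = (z - 5)^2*(z + 2)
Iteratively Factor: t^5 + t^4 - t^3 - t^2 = (t - 1)*(t^4 + 2*t^3 + t^2) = (t - 1)*(t + 1)*(t^3 + t^2) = t*(t - 1)*(t + 1)*(t^2 + t) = t^2*(t - 1)*(t + 1)*(t + 1)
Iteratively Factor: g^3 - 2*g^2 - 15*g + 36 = (g + 4)*(g^2 - 6*g + 9) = (g - 3)*(g + 4)*(g - 3)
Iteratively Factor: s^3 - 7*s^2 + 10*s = (s)*(s^2 - 7*s + 10) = s*(s - 2)*(s - 5)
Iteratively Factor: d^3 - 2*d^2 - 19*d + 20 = (d - 1)*(d^2 - d - 20) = (d - 5)*(d - 1)*(d + 4)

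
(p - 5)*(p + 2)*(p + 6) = p^3 + 3*p^2 - 28*p - 60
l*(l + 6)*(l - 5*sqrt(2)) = l^3 - 5*sqrt(2)*l^2 + 6*l^2 - 30*sqrt(2)*l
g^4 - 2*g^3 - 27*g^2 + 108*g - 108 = (g - 3)^2*(g - 2)*(g + 6)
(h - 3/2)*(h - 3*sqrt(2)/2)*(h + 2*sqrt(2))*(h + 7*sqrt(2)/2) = h^4 - 3*h^3/2 + 4*sqrt(2)*h^3 - 6*sqrt(2)*h^2 - 5*h^2/2 - 21*sqrt(2)*h + 15*h/4 + 63*sqrt(2)/2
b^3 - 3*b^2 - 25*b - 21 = (b - 7)*(b + 1)*(b + 3)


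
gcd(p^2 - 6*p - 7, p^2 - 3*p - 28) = p - 7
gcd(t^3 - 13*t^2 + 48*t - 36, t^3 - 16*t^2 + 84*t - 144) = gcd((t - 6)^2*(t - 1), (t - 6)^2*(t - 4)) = t^2 - 12*t + 36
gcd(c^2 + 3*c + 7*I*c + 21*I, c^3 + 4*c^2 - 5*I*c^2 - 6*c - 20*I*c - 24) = 1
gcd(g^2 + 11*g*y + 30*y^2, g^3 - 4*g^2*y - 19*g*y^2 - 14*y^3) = 1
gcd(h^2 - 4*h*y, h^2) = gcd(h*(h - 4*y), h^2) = h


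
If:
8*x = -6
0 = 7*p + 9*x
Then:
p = 27/28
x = -3/4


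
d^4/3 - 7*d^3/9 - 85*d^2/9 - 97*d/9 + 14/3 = (d/3 + 1)*(d - 7)*(d - 1/3)*(d + 2)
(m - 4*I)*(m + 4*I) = m^2 + 16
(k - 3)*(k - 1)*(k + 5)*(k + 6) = k^4 + 7*k^3 - 11*k^2 - 87*k + 90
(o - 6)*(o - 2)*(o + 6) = o^3 - 2*o^2 - 36*o + 72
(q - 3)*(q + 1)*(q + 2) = q^3 - 7*q - 6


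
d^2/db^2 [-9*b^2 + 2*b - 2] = -18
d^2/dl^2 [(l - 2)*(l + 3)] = 2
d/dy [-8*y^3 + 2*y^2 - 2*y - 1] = -24*y^2 + 4*y - 2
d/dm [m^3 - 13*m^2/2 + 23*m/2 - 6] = 3*m^2 - 13*m + 23/2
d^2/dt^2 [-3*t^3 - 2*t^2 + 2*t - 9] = -18*t - 4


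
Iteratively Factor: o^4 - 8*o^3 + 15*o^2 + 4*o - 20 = (o + 1)*(o^3 - 9*o^2 + 24*o - 20) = (o - 2)*(o + 1)*(o^2 - 7*o + 10) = (o - 5)*(o - 2)*(o + 1)*(o - 2)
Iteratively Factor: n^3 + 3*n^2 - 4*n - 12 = (n + 3)*(n^2 - 4) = (n - 2)*(n + 3)*(n + 2)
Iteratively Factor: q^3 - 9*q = (q)*(q^2 - 9) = q*(q - 3)*(q + 3)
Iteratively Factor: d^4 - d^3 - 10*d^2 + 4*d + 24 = (d - 2)*(d^3 + d^2 - 8*d - 12) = (d - 3)*(d - 2)*(d^2 + 4*d + 4) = (d - 3)*(d - 2)*(d + 2)*(d + 2)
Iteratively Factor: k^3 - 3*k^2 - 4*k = (k - 4)*(k^2 + k) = (k - 4)*(k + 1)*(k)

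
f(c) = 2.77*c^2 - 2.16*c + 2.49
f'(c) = 5.54*c - 2.16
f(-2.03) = 18.29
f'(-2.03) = -13.41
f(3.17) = 23.48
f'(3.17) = 15.40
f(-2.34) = 22.71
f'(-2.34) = -15.12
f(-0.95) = 7.04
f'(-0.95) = -7.42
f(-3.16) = 36.98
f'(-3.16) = -19.67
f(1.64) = 6.40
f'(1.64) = 6.93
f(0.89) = 2.76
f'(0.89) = 2.77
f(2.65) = 16.22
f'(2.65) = 12.52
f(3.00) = 20.94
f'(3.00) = 14.46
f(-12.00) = 427.29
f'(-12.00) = -68.64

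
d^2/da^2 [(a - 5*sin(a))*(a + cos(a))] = 5*a*sin(a) - a*cos(a) - 2*sin(a) + 10*sin(2*a) - 10*cos(a) + 2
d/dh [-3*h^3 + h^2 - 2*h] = -9*h^2 + 2*h - 2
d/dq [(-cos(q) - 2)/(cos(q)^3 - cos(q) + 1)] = -(3*cos(q)/2 + 3*cos(2*q) + cos(3*q)/2)*sin(q)/(sin(q)^2*cos(q) - 1)^2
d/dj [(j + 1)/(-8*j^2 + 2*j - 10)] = (-4*j^2 + j + (j + 1)*(8*j - 1) - 5)/(2*(4*j^2 - j + 5)^2)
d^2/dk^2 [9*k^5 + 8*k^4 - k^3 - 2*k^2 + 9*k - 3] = 180*k^3 + 96*k^2 - 6*k - 4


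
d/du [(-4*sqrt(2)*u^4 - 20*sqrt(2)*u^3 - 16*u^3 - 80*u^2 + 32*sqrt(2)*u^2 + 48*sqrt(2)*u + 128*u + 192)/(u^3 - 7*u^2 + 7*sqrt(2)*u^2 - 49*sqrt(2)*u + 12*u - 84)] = 4*(-sqrt(2)*u^6 - 28*u^5 + 14*sqrt(2)*u^5 - 37*sqrt(2)*u^4 + 272*u^4 + 820*u^3 + 584*sqrt(2)*u^3 - 104*u^2 + 2196*sqrt(2)*u^2 - 2016*sqrt(2)*u + 4032*u - 3264 + 1344*sqrt(2))/(u^6 - 14*u^5 + 14*sqrt(2)*u^5 - 196*sqrt(2)*u^4 + 171*u^4 - 1708*u^3 + 854*sqrt(2)*u^3 - 2352*sqrt(2)*u^2 + 6122*u^2 - 2016*u + 8232*sqrt(2)*u + 7056)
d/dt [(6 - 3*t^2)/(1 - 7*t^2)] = 78*t/(7*t^2 - 1)^2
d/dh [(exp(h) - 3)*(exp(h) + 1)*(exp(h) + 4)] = (3*exp(2*h) + 4*exp(h) - 11)*exp(h)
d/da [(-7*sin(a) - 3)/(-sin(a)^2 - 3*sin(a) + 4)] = (-6*sin(a) + 7*cos(a)^2 - 44)*cos(a)/((sin(a) - 1)^2*(sin(a) + 4)^2)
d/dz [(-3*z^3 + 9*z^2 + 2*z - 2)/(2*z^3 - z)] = (-18*z^4 - 2*z^3 + 3*z^2 - 2)/(4*z^6 - 4*z^4 + z^2)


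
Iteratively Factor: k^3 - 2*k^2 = (k - 2)*(k^2) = k*(k - 2)*(k)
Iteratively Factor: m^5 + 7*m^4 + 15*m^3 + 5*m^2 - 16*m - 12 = (m + 2)*(m^4 + 5*m^3 + 5*m^2 - 5*m - 6) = (m + 2)*(m + 3)*(m^3 + 2*m^2 - m - 2) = (m + 1)*(m + 2)*(m + 3)*(m^2 + m - 2) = (m - 1)*(m + 1)*(m + 2)*(m + 3)*(m + 2)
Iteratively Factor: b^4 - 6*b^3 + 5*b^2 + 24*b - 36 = (b + 2)*(b^3 - 8*b^2 + 21*b - 18) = (b - 3)*(b + 2)*(b^2 - 5*b + 6) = (b - 3)*(b - 2)*(b + 2)*(b - 3)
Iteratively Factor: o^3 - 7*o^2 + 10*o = (o - 5)*(o^2 - 2*o) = o*(o - 5)*(o - 2)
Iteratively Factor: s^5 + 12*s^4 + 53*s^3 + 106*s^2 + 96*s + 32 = (s + 1)*(s^4 + 11*s^3 + 42*s^2 + 64*s + 32) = (s + 1)^2*(s^3 + 10*s^2 + 32*s + 32) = (s + 1)^2*(s + 2)*(s^2 + 8*s + 16) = (s + 1)^2*(s + 2)*(s + 4)*(s + 4)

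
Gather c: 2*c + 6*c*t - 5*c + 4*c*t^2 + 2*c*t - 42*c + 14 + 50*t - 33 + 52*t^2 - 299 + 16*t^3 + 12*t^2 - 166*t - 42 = c*(4*t^2 + 8*t - 45) + 16*t^3 + 64*t^2 - 116*t - 360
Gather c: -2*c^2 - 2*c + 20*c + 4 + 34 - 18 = -2*c^2 + 18*c + 20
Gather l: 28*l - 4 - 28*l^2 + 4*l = -28*l^2 + 32*l - 4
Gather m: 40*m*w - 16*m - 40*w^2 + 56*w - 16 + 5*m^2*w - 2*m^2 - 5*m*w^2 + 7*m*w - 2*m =m^2*(5*w - 2) + m*(-5*w^2 + 47*w - 18) - 40*w^2 + 56*w - 16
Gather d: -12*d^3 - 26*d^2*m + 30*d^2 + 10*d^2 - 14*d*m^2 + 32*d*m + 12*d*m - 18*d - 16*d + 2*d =-12*d^3 + d^2*(40 - 26*m) + d*(-14*m^2 + 44*m - 32)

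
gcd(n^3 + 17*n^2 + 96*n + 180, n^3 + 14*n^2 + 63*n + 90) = n^2 + 11*n + 30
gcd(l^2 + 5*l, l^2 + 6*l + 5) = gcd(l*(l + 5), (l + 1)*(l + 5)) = l + 5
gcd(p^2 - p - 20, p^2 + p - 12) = p + 4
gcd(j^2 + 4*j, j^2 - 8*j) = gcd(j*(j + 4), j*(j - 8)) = j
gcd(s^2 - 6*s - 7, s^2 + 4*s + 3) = s + 1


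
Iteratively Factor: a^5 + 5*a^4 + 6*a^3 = (a + 3)*(a^4 + 2*a^3) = (a + 2)*(a + 3)*(a^3) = a*(a + 2)*(a + 3)*(a^2) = a^2*(a + 2)*(a + 3)*(a)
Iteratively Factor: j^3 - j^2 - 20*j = (j - 5)*(j^2 + 4*j) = j*(j - 5)*(j + 4)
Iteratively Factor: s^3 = (s)*(s^2) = s^2*(s)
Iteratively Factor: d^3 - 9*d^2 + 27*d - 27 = (d - 3)*(d^2 - 6*d + 9) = (d - 3)^2*(d - 3)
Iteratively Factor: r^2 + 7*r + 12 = (r + 3)*(r + 4)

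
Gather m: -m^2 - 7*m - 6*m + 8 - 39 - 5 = -m^2 - 13*m - 36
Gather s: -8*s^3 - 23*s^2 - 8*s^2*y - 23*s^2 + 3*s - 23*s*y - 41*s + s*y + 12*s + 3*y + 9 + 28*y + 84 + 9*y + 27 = -8*s^3 + s^2*(-8*y - 46) + s*(-22*y - 26) + 40*y + 120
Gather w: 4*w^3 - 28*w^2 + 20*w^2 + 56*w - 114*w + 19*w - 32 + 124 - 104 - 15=4*w^3 - 8*w^2 - 39*w - 27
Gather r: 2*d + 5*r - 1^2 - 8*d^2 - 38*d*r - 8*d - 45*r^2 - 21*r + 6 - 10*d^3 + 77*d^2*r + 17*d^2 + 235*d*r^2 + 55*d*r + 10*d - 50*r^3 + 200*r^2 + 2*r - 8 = -10*d^3 + 9*d^2 + 4*d - 50*r^3 + r^2*(235*d + 155) + r*(77*d^2 + 17*d - 14) - 3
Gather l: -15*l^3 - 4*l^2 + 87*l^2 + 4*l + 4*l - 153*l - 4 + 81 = -15*l^3 + 83*l^2 - 145*l + 77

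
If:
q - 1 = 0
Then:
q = 1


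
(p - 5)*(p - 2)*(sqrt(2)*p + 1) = sqrt(2)*p^3 - 7*sqrt(2)*p^2 + p^2 - 7*p + 10*sqrt(2)*p + 10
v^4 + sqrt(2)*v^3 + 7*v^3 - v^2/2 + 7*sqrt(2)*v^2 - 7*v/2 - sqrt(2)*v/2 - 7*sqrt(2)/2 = (v + 7)*(v - sqrt(2)/2)*(v + sqrt(2)/2)*(v + sqrt(2))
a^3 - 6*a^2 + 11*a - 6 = (a - 3)*(a - 2)*(a - 1)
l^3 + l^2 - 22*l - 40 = (l - 5)*(l + 2)*(l + 4)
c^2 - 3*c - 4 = (c - 4)*(c + 1)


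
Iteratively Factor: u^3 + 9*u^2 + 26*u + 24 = (u + 4)*(u^2 + 5*u + 6) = (u + 2)*(u + 4)*(u + 3)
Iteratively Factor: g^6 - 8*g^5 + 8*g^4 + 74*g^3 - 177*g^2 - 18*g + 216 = (g + 3)*(g^5 - 11*g^4 + 41*g^3 - 49*g^2 - 30*g + 72) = (g - 4)*(g + 3)*(g^4 - 7*g^3 + 13*g^2 + 3*g - 18) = (g - 4)*(g - 3)*(g + 3)*(g^3 - 4*g^2 + g + 6) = (g - 4)*(g - 3)*(g - 2)*(g + 3)*(g^2 - 2*g - 3) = (g - 4)*(g - 3)*(g - 2)*(g + 1)*(g + 3)*(g - 3)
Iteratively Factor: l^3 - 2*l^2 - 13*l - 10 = (l - 5)*(l^2 + 3*l + 2) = (l - 5)*(l + 1)*(l + 2)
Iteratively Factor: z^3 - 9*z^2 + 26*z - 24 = (z - 4)*(z^2 - 5*z + 6) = (z - 4)*(z - 3)*(z - 2)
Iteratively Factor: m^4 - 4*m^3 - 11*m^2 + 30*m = (m)*(m^3 - 4*m^2 - 11*m + 30) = m*(m + 3)*(m^2 - 7*m + 10) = m*(m - 5)*(m + 3)*(m - 2)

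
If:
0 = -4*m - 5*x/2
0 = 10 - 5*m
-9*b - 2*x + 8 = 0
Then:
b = 8/5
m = 2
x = -16/5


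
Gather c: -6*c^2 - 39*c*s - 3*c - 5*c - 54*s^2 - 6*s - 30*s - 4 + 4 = -6*c^2 + c*(-39*s - 8) - 54*s^2 - 36*s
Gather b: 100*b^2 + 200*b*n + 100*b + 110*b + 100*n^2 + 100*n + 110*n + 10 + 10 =100*b^2 + b*(200*n + 210) + 100*n^2 + 210*n + 20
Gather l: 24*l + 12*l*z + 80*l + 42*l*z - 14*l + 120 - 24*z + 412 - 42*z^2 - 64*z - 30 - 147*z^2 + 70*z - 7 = l*(54*z + 90) - 189*z^2 - 18*z + 495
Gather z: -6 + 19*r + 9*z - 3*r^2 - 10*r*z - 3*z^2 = -3*r^2 + 19*r - 3*z^2 + z*(9 - 10*r) - 6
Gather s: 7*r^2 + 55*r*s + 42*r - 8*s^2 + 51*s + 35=7*r^2 + 42*r - 8*s^2 + s*(55*r + 51) + 35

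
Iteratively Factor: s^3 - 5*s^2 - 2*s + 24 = (s - 4)*(s^2 - s - 6) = (s - 4)*(s + 2)*(s - 3)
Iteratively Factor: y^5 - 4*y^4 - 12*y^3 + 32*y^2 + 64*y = (y - 4)*(y^4 - 12*y^2 - 16*y) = (y - 4)*(y + 2)*(y^3 - 2*y^2 - 8*y) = y*(y - 4)*(y + 2)*(y^2 - 2*y - 8) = y*(y - 4)*(y + 2)^2*(y - 4)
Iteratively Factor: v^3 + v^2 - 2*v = (v)*(v^2 + v - 2) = v*(v + 2)*(v - 1)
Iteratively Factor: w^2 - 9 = (w - 3)*(w + 3)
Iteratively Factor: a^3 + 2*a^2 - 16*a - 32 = (a - 4)*(a^2 + 6*a + 8) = (a - 4)*(a + 4)*(a + 2)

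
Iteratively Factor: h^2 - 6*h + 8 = (h - 4)*(h - 2)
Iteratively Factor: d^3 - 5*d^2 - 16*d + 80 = (d - 5)*(d^2 - 16) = (d - 5)*(d - 4)*(d + 4)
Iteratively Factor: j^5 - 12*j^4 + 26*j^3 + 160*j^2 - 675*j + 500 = (j - 5)*(j^4 - 7*j^3 - 9*j^2 + 115*j - 100) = (j - 5)*(j - 1)*(j^3 - 6*j^2 - 15*j + 100) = (j - 5)*(j - 1)*(j + 4)*(j^2 - 10*j + 25) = (j - 5)^2*(j - 1)*(j + 4)*(j - 5)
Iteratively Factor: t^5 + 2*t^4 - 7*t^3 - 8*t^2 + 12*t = (t + 2)*(t^4 - 7*t^2 + 6*t) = (t - 1)*(t + 2)*(t^3 + t^2 - 6*t) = (t - 2)*(t - 1)*(t + 2)*(t^2 + 3*t) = t*(t - 2)*(t - 1)*(t + 2)*(t + 3)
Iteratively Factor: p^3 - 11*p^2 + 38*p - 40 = (p - 4)*(p^2 - 7*p + 10) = (p - 4)*(p - 2)*(p - 5)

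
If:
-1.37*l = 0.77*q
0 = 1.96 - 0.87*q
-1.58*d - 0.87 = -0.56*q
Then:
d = 0.25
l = -1.27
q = 2.25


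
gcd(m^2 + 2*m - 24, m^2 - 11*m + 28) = m - 4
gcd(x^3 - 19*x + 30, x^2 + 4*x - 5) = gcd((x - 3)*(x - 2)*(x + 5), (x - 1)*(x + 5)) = x + 5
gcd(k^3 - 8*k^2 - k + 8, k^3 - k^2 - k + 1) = k^2 - 1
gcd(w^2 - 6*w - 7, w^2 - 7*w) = w - 7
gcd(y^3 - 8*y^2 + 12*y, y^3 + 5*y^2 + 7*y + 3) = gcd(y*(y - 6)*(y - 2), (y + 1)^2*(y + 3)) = 1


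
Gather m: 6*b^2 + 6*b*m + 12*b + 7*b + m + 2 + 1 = 6*b^2 + 19*b + m*(6*b + 1) + 3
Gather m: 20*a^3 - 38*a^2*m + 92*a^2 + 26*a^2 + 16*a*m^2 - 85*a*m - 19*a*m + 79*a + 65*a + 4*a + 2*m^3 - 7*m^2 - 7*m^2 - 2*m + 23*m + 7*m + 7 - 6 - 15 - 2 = 20*a^3 + 118*a^2 + 148*a + 2*m^3 + m^2*(16*a - 14) + m*(-38*a^2 - 104*a + 28) - 16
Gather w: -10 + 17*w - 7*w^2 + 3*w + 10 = -7*w^2 + 20*w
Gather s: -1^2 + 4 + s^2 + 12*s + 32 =s^2 + 12*s + 35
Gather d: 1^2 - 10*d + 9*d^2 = 9*d^2 - 10*d + 1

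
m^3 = m^3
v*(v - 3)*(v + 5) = v^3 + 2*v^2 - 15*v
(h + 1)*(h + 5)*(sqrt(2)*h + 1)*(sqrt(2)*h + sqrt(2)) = 2*h^4 + sqrt(2)*h^3 + 14*h^3 + 7*sqrt(2)*h^2 + 22*h^2 + 10*h + 11*sqrt(2)*h + 5*sqrt(2)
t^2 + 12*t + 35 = (t + 5)*(t + 7)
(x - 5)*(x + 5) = x^2 - 25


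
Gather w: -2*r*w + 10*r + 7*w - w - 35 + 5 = 10*r + w*(6 - 2*r) - 30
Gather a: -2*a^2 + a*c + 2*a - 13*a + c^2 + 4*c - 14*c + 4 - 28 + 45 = -2*a^2 + a*(c - 11) + c^2 - 10*c + 21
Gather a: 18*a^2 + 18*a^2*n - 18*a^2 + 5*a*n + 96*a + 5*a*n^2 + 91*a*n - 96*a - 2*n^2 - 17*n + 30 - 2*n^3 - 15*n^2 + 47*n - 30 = 18*a^2*n + a*(5*n^2 + 96*n) - 2*n^3 - 17*n^2 + 30*n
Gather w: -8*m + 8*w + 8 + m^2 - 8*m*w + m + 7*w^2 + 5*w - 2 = m^2 - 7*m + 7*w^2 + w*(13 - 8*m) + 6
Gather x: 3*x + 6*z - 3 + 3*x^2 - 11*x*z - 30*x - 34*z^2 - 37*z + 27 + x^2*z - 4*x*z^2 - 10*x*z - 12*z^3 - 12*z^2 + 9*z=x^2*(z + 3) + x*(-4*z^2 - 21*z - 27) - 12*z^3 - 46*z^2 - 22*z + 24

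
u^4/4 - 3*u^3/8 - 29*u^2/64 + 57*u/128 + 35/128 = (u/4 + 1/4)*(u - 7/4)*(u - 5/4)*(u + 1/2)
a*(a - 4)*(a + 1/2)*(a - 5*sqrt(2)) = a^4 - 5*sqrt(2)*a^3 - 7*a^3/2 - 2*a^2 + 35*sqrt(2)*a^2/2 + 10*sqrt(2)*a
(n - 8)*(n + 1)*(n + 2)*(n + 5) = n^4 - 47*n^2 - 126*n - 80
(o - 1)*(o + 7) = o^2 + 6*o - 7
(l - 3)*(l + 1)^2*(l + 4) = l^4 + 3*l^3 - 9*l^2 - 23*l - 12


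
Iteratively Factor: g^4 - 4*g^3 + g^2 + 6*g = (g)*(g^3 - 4*g^2 + g + 6) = g*(g - 2)*(g^2 - 2*g - 3) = g*(g - 3)*(g - 2)*(g + 1)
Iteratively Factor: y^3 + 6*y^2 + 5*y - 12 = (y + 4)*(y^2 + 2*y - 3) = (y - 1)*(y + 4)*(y + 3)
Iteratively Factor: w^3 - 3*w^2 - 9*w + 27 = (w + 3)*(w^2 - 6*w + 9) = (w - 3)*(w + 3)*(w - 3)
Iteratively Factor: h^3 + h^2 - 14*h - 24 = (h + 2)*(h^2 - h - 12) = (h - 4)*(h + 2)*(h + 3)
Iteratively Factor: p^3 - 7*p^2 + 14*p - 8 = (p - 1)*(p^2 - 6*p + 8) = (p - 2)*(p - 1)*(p - 4)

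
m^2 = m^2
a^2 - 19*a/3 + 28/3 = (a - 4)*(a - 7/3)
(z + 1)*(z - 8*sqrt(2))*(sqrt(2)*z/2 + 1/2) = sqrt(2)*z^3/2 - 15*z^2/2 + sqrt(2)*z^2/2 - 15*z/2 - 4*sqrt(2)*z - 4*sqrt(2)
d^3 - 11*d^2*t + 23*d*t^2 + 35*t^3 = (d - 7*t)*(d - 5*t)*(d + t)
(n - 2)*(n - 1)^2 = n^3 - 4*n^2 + 5*n - 2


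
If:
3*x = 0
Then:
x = 0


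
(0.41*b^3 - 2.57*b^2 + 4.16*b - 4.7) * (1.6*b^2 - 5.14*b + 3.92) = 0.656*b^5 - 6.2194*b^4 + 21.473*b^3 - 38.9768*b^2 + 40.4652*b - 18.424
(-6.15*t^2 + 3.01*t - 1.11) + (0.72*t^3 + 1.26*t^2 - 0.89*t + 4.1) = 0.72*t^3 - 4.89*t^2 + 2.12*t + 2.99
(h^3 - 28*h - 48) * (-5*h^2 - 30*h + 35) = -5*h^5 - 30*h^4 + 175*h^3 + 1080*h^2 + 460*h - 1680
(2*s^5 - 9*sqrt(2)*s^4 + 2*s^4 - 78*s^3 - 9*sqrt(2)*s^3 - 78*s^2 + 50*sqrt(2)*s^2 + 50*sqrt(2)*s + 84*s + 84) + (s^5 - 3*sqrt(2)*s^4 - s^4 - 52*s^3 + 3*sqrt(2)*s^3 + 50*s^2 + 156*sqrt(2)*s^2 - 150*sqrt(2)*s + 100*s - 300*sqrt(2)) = 3*s^5 - 12*sqrt(2)*s^4 + s^4 - 130*s^3 - 6*sqrt(2)*s^3 - 28*s^2 + 206*sqrt(2)*s^2 - 100*sqrt(2)*s + 184*s - 300*sqrt(2) + 84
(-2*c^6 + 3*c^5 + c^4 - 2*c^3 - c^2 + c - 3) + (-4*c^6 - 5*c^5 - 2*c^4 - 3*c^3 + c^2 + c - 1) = -6*c^6 - 2*c^5 - c^4 - 5*c^3 + 2*c - 4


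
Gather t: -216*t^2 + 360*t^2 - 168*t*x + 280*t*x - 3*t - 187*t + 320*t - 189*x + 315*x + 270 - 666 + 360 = 144*t^2 + t*(112*x + 130) + 126*x - 36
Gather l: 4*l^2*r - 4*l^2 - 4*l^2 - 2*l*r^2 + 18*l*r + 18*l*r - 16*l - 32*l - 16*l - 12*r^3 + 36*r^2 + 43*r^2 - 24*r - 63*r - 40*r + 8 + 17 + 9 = l^2*(4*r - 8) + l*(-2*r^2 + 36*r - 64) - 12*r^3 + 79*r^2 - 127*r + 34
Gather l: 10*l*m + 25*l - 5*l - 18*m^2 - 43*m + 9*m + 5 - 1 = l*(10*m + 20) - 18*m^2 - 34*m + 4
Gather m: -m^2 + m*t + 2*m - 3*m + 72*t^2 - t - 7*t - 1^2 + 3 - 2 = -m^2 + m*(t - 1) + 72*t^2 - 8*t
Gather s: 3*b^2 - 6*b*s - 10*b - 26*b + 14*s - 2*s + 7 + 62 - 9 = 3*b^2 - 36*b + s*(12 - 6*b) + 60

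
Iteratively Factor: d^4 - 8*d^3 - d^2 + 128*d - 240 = (d + 4)*(d^3 - 12*d^2 + 47*d - 60) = (d - 3)*(d + 4)*(d^2 - 9*d + 20) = (d - 5)*(d - 3)*(d + 4)*(d - 4)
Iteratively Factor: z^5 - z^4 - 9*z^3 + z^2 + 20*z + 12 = (z + 1)*(z^4 - 2*z^3 - 7*z^2 + 8*z + 12) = (z + 1)^2*(z^3 - 3*z^2 - 4*z + 12) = (z + 1)^2*(z + 2)*(z^2 - 5*z + 6) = (z - 2)*(z + 1)^2*(z + 2)*(z - 3)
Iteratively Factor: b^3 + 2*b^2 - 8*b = (b + 4)*(b^2 - 2*b) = (b - 2)*(b + 4)*(b)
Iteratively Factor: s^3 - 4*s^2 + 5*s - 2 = (s - 2)*(s^2 - 2*s + 1) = (s - 2)*(s - 1)*(s - 1)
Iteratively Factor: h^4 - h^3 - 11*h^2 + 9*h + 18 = (h + 1)*(h^3 - 2*h^2 - 9*h + 18) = (h - 2)*(h + 1)*(h^2 - 9) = (h - 2)*(h + 1)*(h + 3)*(h - 3)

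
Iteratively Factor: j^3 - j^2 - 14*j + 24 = (j - 2)*(j^2 + j - 12) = (j - 2)*(j + 4)*(j - 3)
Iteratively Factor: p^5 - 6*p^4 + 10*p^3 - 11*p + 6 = (p - 3)*(p^4 - 3*p^3 + p^2 + 3*p - 2) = (p - 3)*(p - 1)*(p^3 - 2*p^2 - p + 2) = (p - 3)*(p - 1)^2*(p^2 - p - 2) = (p - 3)*(p - 2)*(p - 1)^2*(p + 1)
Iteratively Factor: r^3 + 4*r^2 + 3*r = (r + 3)*(r^2 + r) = (r + 1)*(r + 3)*(r)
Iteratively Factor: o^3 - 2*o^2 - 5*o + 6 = (o + 2)*(o^2 - 4*o + 3) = (o - 3)*(o + 2)*(o - 1)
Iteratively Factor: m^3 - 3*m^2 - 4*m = (m - 4)*(m^2 + m) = (m - 4)*(m + 1)*(m)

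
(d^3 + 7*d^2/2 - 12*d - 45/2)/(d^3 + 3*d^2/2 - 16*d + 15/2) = (2*d + 3)/(2*d - 1)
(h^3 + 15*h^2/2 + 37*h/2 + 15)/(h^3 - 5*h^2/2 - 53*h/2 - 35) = (h + 3)/(h - 7)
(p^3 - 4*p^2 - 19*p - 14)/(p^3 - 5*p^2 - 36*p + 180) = (p^3 - 4*p^2 - 19*p - 14)/(p^3 - 5*p^2 - 36*p + 180)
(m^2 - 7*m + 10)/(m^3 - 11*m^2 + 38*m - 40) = 1/(m - 4)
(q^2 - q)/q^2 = (q - 1)/q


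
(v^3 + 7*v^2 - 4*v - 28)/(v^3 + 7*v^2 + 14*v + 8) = (v^2 + 5*v - 14)/(v^2 + 5*v + 4)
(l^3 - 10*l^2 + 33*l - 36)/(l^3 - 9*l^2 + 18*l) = (l^2 - 7*l + 12)/(l*(l - 6))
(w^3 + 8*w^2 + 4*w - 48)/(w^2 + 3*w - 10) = (w^2 + 10*w + 24)/(w + 5)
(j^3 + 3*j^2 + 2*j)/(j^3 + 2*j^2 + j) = (j + 2)/(j + 1)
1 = 1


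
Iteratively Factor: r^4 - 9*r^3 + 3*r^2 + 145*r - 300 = (r - 5)*(r^3 - 4*r^2 - 17*r + 60) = (r - 5)^2*(r^2 + r - 12) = (r - 5)^2*(r + 4)*(r - 3)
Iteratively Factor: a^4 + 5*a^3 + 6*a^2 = (a + 2)*(a^3 + 3*a^2) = (a + 2)*(a + 3)*(a^2) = a*(a + 2)*(a + 3)*(a)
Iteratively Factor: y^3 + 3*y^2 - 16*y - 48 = (y + 4)*(y^2 - y - 12) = (y + 3)*(y + 4)*(y - 4)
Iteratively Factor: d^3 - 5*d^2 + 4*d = (d)*(d^2 - 5*d + 4) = d*(d - 4)*(d - 1)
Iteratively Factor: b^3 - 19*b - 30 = (b + 3)*(b^2 - 3*b - 10) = (b - 5)*(b + 3)*(b + 2)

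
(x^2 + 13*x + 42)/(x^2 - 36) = (x + 7)/(x - 6)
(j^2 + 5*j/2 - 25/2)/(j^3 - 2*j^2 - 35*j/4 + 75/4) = 2*(j + 5)/(2*j^2 + j - 15)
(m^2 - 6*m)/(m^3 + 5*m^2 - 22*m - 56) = m*(m - 6)/(m^3 + 5*m^2 - 22*m - 56)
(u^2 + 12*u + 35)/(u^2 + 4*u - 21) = (u + 5)/(u - 3)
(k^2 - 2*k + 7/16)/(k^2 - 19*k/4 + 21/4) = (k - 1/4)/(k - 3)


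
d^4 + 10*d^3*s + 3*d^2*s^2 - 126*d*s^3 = d*(d - 3*s)*(d + 6*s)*(d + 7*s)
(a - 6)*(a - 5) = a^2 - 11*a + 30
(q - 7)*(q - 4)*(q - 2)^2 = q^4 - 15*q^3 + 76*q^2 - 156*q + 112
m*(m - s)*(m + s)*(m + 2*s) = m^4 + 2*m^3*s - m^2*s^2 - 2*m*s^3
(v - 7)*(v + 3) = v^2 - 4*v - 21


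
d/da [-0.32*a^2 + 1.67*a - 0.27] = 1.67 - 0.64*a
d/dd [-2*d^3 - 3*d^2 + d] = -6*d^2 - 6*d + 1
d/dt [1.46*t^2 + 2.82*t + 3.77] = 2.92*t + 2.82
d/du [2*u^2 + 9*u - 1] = 4*u + 9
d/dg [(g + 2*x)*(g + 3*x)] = 2*g + 5*x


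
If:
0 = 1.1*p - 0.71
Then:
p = 0.65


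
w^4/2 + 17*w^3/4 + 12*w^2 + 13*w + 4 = (w/2 + 1)*(w + 1/2)*(w + 2)*(w + 4)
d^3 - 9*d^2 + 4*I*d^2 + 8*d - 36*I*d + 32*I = (d - 8)*(d - 1)*(d + 4*I)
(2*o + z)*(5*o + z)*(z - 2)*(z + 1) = 10*o^2*z^2 - 10*o^2*z - 20*o^2 + 7*o*z^3 - 7*o*z^2 - 14*o*z + z^4 - z^3 - 2*z^2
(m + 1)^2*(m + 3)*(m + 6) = m^4 + 11*m^3 + 37*m^2 + 45*m + 18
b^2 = b^2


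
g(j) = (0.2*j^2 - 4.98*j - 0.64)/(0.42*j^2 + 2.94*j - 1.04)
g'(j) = (-0.84*j - 2.94)*(0.2*j^2 - 4.98*j - 0.64)/(0.42*j^2 + 2.94*j - 1.04)^2 + (0.4*j - 4.98)/(0.42*j^2 + 2.94*j - 1.04) = (2.6796*j^2 + 0.121599999999999*j + 7.0608)/(0.1764*j^4 + 2.4696*j^3 + 7.77*j^2 - 6.1152*j + 1.0816)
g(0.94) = -2.46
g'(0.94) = 2.17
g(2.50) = -1.33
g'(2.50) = 0.30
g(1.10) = -2.17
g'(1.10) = 1.43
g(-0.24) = -0.33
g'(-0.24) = 2.43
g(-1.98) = -1.92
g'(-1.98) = 0.64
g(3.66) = -1.05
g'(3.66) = 0.18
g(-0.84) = -1.15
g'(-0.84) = 0.86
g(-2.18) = -2.05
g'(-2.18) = 0.66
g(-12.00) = 3.64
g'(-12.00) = 0.67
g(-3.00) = -2.65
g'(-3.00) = 0.83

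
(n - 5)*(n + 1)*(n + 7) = n^3 + 3*n^2 - 33*n - 35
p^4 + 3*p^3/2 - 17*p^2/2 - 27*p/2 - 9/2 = (p - 3)*(p + 1/2)*(p + 1)*(p + 3)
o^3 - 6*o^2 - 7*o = o*(o - 7)*(o + 1)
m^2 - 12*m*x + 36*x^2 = (m - 6*x)^2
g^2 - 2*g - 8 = (g - 4)*(g + 2)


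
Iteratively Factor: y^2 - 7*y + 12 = (y - 4)*(y - 3)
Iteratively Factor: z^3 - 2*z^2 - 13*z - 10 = (z + 2)*(z^2 - 4*z - 5) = (z + 1)*(z + 2)*(z - 5)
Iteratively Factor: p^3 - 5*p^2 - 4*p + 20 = (p - 2)*(p^2 - 3*p - 10) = (p - 2)*(p + 2)*(p - 5)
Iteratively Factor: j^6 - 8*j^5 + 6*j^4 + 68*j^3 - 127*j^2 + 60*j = (j - 4)*(j^5 - 4*j^4 - 10*j^3 + 28*j^2 - 15*j) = (j - 4)*(j - 1)*(j^4 - 3*j^3 - 13*j^2 + 15*j) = (j - 5)*(j - 4)*(j - 1)*(j^3 + 2*j^2 - 3*j) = (j - 5)*(j - 4)*(j - 1)*(j + 3)*(j^2 - j) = (j - 5)*(j - 4)*(j - 1)^2*(j + 3)*(j)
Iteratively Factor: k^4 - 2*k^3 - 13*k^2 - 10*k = (k + 2)*(k^3 - 4*k^2 - 5*k) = (k - 5)*(k + 2)*(k^2 + k) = (k - 5)*(k + 1)*(k + 2)*(k)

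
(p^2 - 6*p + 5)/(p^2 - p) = (p - 5)/p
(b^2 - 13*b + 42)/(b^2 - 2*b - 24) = (b - 7)/(b + 4)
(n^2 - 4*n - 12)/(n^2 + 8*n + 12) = (n - 6)/(n + 6)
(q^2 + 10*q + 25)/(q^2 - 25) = (q + 5)/(q - 5)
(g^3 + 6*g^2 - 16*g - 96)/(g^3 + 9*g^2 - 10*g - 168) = (g + 4)/(g + 7)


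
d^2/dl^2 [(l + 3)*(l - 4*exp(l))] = -4*l*exp(l) - 20*exp(l) + 2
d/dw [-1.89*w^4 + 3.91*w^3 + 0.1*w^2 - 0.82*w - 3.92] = -7.56*w^3 + 11.73*w^2 + 0.2*w - 0.82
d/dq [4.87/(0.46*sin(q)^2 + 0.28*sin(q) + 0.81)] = -(4.4804*sin(q) + 1.3636)*cos(q)/(0.46*sin(q)^2 + 0.28*sin(q) + 0.81)^2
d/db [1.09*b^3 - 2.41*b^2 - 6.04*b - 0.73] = 3.27*b^2 - 4.82*b - 6.04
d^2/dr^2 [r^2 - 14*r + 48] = 2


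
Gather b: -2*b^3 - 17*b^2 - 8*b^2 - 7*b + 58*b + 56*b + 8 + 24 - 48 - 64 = -2*b^3 - 25*b^2 + 107*b - 80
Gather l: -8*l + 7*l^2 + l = 7*l^2 - 7*l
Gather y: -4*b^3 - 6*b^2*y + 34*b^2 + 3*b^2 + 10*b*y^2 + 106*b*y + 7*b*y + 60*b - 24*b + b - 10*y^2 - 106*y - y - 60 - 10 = -4*b^3 + 37*b^2 + 37*b + y^2*(10*b - 10) + y*(-6*b^2 + 113*b - 107) - 70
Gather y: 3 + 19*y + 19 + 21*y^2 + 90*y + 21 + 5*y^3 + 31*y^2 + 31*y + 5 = 5*y^3 + 52*y^2 + 140*y + 48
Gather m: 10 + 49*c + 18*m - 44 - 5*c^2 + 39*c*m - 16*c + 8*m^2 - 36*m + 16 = -5*c^2 + 33*c + 8*m^2 + m*(39*c - 18) - 18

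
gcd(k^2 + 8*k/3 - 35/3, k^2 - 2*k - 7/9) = k - 7/3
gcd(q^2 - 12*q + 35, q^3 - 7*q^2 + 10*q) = q - 5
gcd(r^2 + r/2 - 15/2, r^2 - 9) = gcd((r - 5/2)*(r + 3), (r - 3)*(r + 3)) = r + 3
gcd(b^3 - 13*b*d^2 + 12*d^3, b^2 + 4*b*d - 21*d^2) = b - 3*d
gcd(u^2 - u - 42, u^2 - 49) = u - 7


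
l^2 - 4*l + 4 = (l - 2)^2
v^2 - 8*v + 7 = (v - 7)*(v - 1)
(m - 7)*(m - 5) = m^2 - 12*m + 35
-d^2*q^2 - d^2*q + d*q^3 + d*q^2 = q*(-d + q)*(d*q + d)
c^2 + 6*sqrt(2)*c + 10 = (c + sqrt(2))*(c + 5*sqrt(2))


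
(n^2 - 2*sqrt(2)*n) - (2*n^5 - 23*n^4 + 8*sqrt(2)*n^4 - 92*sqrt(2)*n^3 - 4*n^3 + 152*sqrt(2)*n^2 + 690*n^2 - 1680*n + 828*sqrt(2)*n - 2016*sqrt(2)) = -2*n^5 - 8*sqrt(2)*n^4 + 23*n^4 + 4*n^3 + 92*sqrt(2)*n^3 - 689*n^2 - 152*sqrt(2)*n^2 - 830*sqrt(2)*n + 1680*n + 2016*sqrt(2)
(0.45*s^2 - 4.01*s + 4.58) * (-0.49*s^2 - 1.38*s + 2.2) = -0.2205*s^4 + 1.3439*s^3 + 4.2796*s^2 - 15.1424*s + 10.076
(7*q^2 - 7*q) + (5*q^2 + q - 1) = 12*q^2 - 6*q - 1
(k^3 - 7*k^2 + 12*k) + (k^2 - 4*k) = k^3 - 6*k^2 + 8*k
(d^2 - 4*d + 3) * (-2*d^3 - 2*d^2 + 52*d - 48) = -2*d^5 + 6*d^4 + 54*d^3 - 262*d^2 + 348*d - 144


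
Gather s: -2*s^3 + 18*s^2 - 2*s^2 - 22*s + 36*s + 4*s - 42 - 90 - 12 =-2*s^3 + 16*s^2 + 18*s - 144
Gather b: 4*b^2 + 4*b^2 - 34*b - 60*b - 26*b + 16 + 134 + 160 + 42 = 8*b^2 - 120*b + 352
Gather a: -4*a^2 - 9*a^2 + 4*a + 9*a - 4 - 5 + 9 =-13*a^2 + 13*a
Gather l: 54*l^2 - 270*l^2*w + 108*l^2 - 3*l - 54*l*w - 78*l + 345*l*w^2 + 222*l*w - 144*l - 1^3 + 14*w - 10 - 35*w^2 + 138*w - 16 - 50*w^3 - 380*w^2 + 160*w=l^2*(162 - 270*w) + l*(345*w^2 + 168*w - 225) - 50*w^3 - 415*w^2 + 312*w - 27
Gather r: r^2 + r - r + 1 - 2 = r^2 - 1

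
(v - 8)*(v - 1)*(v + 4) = v^3 - 5*v^2 - 28*v + 32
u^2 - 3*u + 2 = (u - 2)*(u - 1)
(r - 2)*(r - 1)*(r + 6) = r^3 + 3*r^2 - 16*r + 12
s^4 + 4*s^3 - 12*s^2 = s^2*(s - 2)*(s + 6)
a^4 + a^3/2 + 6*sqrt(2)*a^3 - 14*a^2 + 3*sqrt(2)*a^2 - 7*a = a*(a + 1/2)*(a - sqrt(2))*(a + 7*sqrt(2))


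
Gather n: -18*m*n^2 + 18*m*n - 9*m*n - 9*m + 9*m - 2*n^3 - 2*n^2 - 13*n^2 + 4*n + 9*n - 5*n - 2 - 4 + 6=-2*n^3 + n^2*(-18*m - 15) + n*(9*m + 8)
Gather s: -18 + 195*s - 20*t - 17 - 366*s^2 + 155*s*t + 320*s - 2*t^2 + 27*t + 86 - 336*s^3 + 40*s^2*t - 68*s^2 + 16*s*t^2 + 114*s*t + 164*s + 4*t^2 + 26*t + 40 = -336*s^3 + s^2*(40*t - 434) + s*(16*t^2 + 269*t + 679) + 2*t^2 + 33*t + 91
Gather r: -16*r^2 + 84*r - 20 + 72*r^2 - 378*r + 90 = 56*r^2 - 294*r + 70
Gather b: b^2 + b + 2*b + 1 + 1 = b^2 + 3*b + 2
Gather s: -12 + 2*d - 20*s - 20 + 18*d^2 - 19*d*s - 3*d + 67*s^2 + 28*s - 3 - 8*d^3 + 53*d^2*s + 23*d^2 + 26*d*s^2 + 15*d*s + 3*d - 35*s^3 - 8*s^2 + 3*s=-8*d^3 + 41*d^2 + 2*d - 35*s^3 + s^2*(26*d + 59) + s*(53*d^2 - 4*d + 11) - 35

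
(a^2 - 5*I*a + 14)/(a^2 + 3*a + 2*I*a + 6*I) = (a - 7*I)/(a + 3)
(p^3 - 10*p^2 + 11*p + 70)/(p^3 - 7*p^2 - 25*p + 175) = (p + 2)/(p + 5)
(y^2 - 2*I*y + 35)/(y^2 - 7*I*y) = (y + 5*I)/y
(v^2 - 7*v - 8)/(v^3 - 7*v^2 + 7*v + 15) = (v - 8)/(v^2 - 8*v + 15)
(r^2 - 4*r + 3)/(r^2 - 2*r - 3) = (r - 1)/(r + 1)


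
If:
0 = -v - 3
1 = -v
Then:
No Solution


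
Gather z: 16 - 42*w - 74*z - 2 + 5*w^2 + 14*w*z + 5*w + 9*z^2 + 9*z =5*w^2 - 37*w + 9*z^2 + z*(14*w - 65) + 14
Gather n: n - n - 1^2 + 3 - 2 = 0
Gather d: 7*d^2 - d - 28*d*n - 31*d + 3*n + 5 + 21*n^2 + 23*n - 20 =7*d^2 + d*(-28*n - 32) + 21*n^2 + 26*n - 15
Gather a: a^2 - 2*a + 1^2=a^2 - 2*a + 1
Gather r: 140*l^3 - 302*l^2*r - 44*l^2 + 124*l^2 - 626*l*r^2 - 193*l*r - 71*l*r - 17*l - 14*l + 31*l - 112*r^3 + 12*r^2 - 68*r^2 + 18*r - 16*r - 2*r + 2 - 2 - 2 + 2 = 140*l^3 + 80*l^2 - 112*r^3 + r^2*(-626*l - 56) + r*(-302*l^2 - 264*l)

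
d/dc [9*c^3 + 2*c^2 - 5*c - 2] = 27*c^2 + 4*c - 5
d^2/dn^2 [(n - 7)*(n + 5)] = 2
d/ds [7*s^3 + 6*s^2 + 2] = 3*s*(7*s + 4)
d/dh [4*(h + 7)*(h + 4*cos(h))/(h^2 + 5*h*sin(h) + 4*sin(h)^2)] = 4*(-(h + 7)*(h + 4*cos(h))*(5*h*cos(h) + 2*h + 5*sin(h) + 4*sin(2*h)) + (h - (h + 7)*(4*sin(h) - 1) + 4*cos(h))*(h^2 + 5*h*sin(h) + 4*sin(h)^2))/((h + sin(h))^2*(h + 4*sin(h))^2)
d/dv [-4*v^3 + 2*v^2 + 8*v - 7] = -12*v^2 + 4*v + 8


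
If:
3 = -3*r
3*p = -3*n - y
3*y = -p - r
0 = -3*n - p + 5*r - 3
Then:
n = -21/5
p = 23/5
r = -1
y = -6/5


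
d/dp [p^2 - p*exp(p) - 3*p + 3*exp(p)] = -p*exp(p) + 2*p + 2*exp(p) - 3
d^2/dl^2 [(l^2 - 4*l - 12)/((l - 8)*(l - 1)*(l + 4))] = 2*(l^6 - 12*l^5 + 72*l^4 - 96*l^3 + 1356*l^2 - 5808*l - 13888)/(l^9 - 15*l^8 - 9*l^7 + 811*l^6 - 708*l^5 - 14736*l^4 + 8000*l^3 + 59904*l^2 - 86016*l + 32768)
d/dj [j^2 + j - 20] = 2*j + 1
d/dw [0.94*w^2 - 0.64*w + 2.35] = 1.88*w - 0.64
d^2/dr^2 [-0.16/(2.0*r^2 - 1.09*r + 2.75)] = (1.28*r^2 - 0.6976*r - 0.16*(4.0*r - 1.09)*(8.0*r - 2.18) + 1.76)/(2.0*r^2 - 1.09*r + 2.75)^3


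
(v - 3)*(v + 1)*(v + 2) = v^3 - 7*v - 6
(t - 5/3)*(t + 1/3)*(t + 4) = t^3 + 8*t^2/3 - 53*t/9 - 20/9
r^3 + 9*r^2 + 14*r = r*(r + 2)*(r + 7)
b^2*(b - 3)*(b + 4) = b^4 + b^3 - 12*b^2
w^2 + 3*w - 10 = (w - 2)*(w + 5)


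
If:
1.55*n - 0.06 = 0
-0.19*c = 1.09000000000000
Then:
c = -5.74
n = 0.04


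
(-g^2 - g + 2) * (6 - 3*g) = 3*g^3 - 3*g^2 - 12*g + 12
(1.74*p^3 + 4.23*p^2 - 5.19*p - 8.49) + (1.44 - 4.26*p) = 1.74*p^3 + 4.23*p^2 - 9.45*p - 7.05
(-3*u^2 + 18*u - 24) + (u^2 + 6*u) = -2*u^2 + 24*u - 24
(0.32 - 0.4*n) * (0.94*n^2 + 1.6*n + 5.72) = -0.376*n^3 - 0.3392*n^2 - 1.776*n + 1.8304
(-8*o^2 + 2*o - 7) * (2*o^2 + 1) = -16*o^4 + 4*o^3 - 22*o^2 + 2*o - 7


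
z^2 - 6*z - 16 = (z - 8)*(z + 2)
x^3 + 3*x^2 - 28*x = x*(x - 4)*(x + 7)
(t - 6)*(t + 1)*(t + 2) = t^3 - 3*t^2 - 16*t - 12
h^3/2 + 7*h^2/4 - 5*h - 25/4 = (h/2 + 1/2)*(h - 5/2)*(h + 5)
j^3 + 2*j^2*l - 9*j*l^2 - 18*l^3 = (j - 3*l)*(j + 2*l)*(j + 3*l)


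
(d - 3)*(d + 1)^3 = d^4 - 6*d^2 - 8*d - 3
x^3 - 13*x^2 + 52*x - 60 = (x - 6)*(x - 5)*(x - 2)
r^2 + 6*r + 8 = (r + 2)*(r + 4)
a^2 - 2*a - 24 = (a - 6)*(a + 4)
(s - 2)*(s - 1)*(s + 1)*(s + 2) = s^4 - 5*s^2 + 4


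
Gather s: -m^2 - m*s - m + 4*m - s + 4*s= -m^2 + 3*m + s*(3 - m)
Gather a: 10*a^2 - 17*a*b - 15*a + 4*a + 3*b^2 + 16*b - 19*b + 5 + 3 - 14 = 10*a^2 + a*(-17*b - 11) + 3*b^2 - 3*b - 6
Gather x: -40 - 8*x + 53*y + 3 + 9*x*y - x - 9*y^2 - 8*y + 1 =x*(9*y - 9) - 9*y^2 + 45*y - 36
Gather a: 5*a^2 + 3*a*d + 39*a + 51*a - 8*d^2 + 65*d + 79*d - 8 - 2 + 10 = 5*a^2 + a*(3*d + 90) - 8*d^2 + 144*d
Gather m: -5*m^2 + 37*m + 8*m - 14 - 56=-5*m^2 + 45*m - 70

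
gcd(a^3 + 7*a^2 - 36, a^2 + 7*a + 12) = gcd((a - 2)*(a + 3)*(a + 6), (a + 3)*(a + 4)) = a + 3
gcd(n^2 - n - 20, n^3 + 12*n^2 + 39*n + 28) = n + 4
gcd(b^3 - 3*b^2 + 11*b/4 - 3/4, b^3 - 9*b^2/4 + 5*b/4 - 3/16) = b^2 - 2*b + 3/4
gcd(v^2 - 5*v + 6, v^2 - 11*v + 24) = v - 3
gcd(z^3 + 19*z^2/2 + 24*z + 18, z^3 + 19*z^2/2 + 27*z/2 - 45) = z + 6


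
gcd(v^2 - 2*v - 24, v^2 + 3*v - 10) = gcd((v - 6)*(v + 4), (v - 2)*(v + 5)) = 1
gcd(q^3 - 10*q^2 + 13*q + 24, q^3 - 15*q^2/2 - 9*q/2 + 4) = q^2 - 7*q - 8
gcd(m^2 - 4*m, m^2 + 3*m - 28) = m - 4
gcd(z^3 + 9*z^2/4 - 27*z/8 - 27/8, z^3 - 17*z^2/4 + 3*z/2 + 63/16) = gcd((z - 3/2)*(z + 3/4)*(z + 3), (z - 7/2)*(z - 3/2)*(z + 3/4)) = z^2 - 3*z/4 - 9/8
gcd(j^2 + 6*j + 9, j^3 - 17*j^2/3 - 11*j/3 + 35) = 1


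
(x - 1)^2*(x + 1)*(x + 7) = x^4 + 6*x^3 - 8*x^2 - 6*x + 7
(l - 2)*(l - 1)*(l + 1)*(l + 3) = l^4 + l^3 - 7*l^2 - l + 6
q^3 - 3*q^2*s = q^2*(q - 3*s)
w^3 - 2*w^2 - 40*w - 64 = (w - 8)*(w + 2)*(w + 4)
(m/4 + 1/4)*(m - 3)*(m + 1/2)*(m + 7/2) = m^4/4 + m^3/2 - 37*m^2/16 - 31*m/8 - 21/16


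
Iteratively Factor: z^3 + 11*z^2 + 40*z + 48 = (z + 3)*(z^2 + 8*z + 16) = (z + 3)*(z + 4)*(z + 4)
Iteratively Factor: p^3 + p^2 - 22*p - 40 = (p + 4)*(p^2 - 3*p - 10) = (p - 5)*(p + 4)*(p + 2)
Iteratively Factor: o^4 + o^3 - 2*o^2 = (o - 1)*(o^3 + 2*o^2) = o*(o - 1)*(o^2 + 2*o) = o^2*(o - 1)*(o + 2)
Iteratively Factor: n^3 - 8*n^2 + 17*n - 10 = (n - 2)*(n^2 - 6*n + 5) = (n - 5)*(n - 2)*(n - 1)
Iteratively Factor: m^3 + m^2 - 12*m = (m - 3)*(m^2 + 4*m) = m*(m - 3)*(m + 4)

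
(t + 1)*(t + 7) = t^2 + 8*t + 7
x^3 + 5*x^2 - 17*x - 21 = (x - 3)*(x + 1)*(x + 7)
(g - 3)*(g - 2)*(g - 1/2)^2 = g^4 - 6*g^3 + 45*g^2/4 - 29*g/4 + 3/2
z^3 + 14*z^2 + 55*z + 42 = (z + 1)*(z + 6)*(z + 7)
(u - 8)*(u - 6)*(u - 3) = u^3 - 17*u^2 + 90*u - 144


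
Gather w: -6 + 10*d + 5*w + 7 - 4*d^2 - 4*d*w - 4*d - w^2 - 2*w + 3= -4*d^2 + 6*d - w^2 + w*(3 - 4*d) + 4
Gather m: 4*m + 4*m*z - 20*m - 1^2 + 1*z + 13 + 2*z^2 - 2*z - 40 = m*(4*z - 16) + 2*z^2 - z - 28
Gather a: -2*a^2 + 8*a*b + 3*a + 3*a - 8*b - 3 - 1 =-2*a^2 + a*(8*b + 6) - 8*b - 4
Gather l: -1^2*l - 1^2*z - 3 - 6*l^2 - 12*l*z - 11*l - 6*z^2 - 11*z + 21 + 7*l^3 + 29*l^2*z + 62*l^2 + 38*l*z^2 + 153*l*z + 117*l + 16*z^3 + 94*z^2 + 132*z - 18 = 7*l^3 + l^2*(29*z + 56) + l*(38*z^2 + 141*z + 105) + 16*z^3 + 88*z^2 + 120*z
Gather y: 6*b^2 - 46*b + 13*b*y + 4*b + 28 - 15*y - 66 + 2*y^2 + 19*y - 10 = 6*b^2 - 42*b + 2*y^2 + y*(13*b + 4) - 48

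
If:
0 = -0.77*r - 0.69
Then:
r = -0.90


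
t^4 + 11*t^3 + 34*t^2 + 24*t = t*(t + 1)*(t + 4)*(t + 6)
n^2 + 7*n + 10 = (n + 2)*(n + 5)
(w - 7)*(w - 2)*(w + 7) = w^3 - 2*w^2 - 49*w + 98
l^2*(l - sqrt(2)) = l^3 - sqrt(2)*l^2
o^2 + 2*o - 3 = (o - 1)*(o + 3)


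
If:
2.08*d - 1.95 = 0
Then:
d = 0.94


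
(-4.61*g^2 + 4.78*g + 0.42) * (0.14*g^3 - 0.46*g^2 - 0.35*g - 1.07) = -0.6454*g^5 + 2.7898*g^4 - 0.5265*g^3 + 3.0665*g^2 - 5.2616*g - 0.4494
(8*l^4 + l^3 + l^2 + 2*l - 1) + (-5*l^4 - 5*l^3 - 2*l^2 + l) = 3*l^4 - 4*l^3 - l^2 + 3*l - 1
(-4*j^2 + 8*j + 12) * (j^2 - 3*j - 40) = -4*j^4 + 20*j^3 + 148*j^2 - 356*j - 480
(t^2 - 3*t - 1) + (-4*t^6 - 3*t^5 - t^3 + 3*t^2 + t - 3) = -4*t^6 - 3*t^5 - t^3 + 4*t^2 - 2*t - 4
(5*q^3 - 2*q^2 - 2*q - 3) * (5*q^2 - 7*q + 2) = 25*q^5 - 45*q^4 + 14*q^3 - 5*q^2 + 17*q - 6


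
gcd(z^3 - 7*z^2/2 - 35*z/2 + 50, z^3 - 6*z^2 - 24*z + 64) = z + 4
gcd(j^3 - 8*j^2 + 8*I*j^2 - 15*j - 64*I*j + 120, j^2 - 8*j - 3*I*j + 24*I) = j - 8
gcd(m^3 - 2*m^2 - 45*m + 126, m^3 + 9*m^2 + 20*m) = 1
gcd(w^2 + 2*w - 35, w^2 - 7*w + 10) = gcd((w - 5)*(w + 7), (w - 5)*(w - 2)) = w - 5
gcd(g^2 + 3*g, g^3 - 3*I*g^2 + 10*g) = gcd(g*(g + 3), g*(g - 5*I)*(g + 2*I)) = g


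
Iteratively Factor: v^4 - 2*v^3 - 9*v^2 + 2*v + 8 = (v + 2)*(v^3 - 4*v^2 - v + 4) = (v - 4)*(v + 2)*(v^2 - 1) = (v - 4)*(v + 1)*(v + 2)*(v - 1)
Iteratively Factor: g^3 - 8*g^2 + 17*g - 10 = (g - 5)*(g^2 - 3*g + 2) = (g - 5)*(g - 2)*(g - 1)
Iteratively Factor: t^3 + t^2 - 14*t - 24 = (t + 3)*(t^2 - 2*t - 8) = (t - 4)*(t + 3)*(t + 2)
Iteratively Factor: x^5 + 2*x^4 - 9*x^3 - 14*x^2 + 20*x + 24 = (x - 2)*(x^4 + 4*x^3 - x^2 - 16*x - 12) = (x - 2)*(x + 2)*(x^3 + 2*x^2 - 5*x - 6) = (x - 2)*(x + 2)*(x + 3)*(x^2 - x - 2) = (x - 2)*(x + 1)*(x + 2)*(x + 3)*(x - 2)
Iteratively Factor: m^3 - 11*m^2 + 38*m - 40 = (m - 4)*(m^2 - 7*m + 10) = (m - 5)*(m - 4)*(m - 2)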